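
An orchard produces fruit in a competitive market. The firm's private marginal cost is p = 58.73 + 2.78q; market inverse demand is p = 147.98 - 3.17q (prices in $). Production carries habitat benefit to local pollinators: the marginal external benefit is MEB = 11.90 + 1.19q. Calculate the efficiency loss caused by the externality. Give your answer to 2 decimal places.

DWL = $92.97

Market equilibrium (private): 58.73 + 2.78q = 147.98 - 3.17q → q_m = 15.0000.
Social marginal cost = private MC − MEB = 46.83 + 1.59q.
Set SMC = demand: 46.83 + 1.59q = 147.98 - 3.17q → q* = 21.2500.
Between q* and q_m the wedge demand − SMC runs linearly from 0 to MEB(q_m), so the loss is a triangle.
DWL = ½ × 6.2500 × 29.7500 = 92.9688.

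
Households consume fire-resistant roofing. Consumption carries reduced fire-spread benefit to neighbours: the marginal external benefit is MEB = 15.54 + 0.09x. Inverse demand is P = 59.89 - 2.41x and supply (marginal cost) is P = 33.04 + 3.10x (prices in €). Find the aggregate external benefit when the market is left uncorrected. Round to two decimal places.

Market equilibrium (private): 33.04 + 3.10x = 59.89 - 2.41x → x_m = 4.8730.
Total external benefit = ∫₀^{x_m} (15.54 + 0.09x) dx = 15.54×4.8730 + ½×0.09×4.8730² = 76.7950.

€76.79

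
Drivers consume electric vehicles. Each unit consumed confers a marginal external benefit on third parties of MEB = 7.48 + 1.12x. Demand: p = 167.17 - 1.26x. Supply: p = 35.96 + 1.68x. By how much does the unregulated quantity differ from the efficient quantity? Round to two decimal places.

31.57 units

Market equilibrium (private): 35.96 + 1.68x = 167.17 - 1.26x → x_m = 44.6293.
Social marginal benefit = demand + MEB = 174.65 - 0.14x.
Set SMB = MC: 174.65 - 0.14x = 35.96 + 1.68x → x* = 76.2033.
Gap = |44.6293 − 76.2033| = 31.5740.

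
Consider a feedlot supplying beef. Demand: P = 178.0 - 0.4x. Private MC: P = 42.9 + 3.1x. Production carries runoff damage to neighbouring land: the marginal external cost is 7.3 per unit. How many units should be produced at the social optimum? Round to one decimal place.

x* = 36.5

Social marginal cost = private MC + MEC = 50.2 + 3.1x.
Set SMC = demand: 50.2 + 3.1x = 178.0 - 0.4x → x* = 36.5143.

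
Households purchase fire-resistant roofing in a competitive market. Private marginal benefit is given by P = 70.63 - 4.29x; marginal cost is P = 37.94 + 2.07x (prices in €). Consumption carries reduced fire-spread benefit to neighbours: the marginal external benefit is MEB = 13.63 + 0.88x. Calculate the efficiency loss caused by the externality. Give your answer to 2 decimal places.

Market equilibrium (private): 37.94 + 2.07x = 70.63 - 4.29x → x_m = 5.1399.
Social marginal benefit = demand + MEB = 84.26 - 3.41x.
Set SMB = MC: 84.26 - 3.41x = 37.94 + 2.07x → x* = 8.4526.
Height of the DWL triangle at x_m is SMB(x_m) − MC(x_m) = MEB(x_m) = 18.1531.
DWL = ½ × 3.3127 × 18.1531 = 30.0679.

DWL = €30.07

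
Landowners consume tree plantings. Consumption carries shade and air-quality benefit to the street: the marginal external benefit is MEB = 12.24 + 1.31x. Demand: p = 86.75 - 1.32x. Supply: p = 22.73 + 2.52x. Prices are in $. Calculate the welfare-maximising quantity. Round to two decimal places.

x* = 30.14

Social marginal benefit = demand + MEB = 98.99 - 0.01x.
Set SMB = MC: 98.99 - 0.01x = 22.73 + 2.52x → x* = 30.1423.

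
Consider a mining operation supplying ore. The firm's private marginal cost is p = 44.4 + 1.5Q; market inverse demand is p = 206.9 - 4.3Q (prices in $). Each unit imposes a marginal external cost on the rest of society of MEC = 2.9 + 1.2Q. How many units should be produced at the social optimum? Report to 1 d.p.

Q* = 22.8

Social marginal cost = private MC + MEC = 47.3 + 2.7Q.
Set SMC = demand: 47.3 + 2.7Q = 206.9 - 4.3Q → Q* = 22.8000.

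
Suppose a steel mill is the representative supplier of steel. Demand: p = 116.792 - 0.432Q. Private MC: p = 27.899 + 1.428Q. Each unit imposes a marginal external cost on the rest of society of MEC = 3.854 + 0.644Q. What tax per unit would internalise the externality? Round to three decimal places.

Social marginal cost = private MC + MEC = 31.753 + 2.072Q.
Set SMC = demand: 31.753 + 2.072Q = 116.792 - 0.432Q → Q* = 33.9613.
The Pigouvian tax equals MEC at Q*: 3.854 + 0.644×33.9613 = 25.7251.

tax = 25.725 per unit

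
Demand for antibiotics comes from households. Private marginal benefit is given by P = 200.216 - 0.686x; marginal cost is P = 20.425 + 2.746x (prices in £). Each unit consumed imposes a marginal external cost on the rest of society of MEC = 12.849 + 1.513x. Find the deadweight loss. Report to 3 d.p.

Market equilibrium (private): 20.425 + 2.746x = 200.216 - 0.686x → x_m = 52.3867.
Social marginal benefit = demand − MEC = 187.367 - 2.199x.
Set SMB = MC: 187.367 - 2.199x = 20.425 + 2.746x → x* = 33.7598.
The loss is the area between SMB and MC from x* to x_m; with linear curves that's a triangle of height MEC(x_m).
DWL = ½ × 18.6269 × 92.1100 = 857.8619.

DWL = £857.862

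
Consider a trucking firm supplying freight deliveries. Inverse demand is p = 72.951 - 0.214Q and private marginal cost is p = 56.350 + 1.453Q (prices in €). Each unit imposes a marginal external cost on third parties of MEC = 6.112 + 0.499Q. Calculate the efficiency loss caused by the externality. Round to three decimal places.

DWL = €28.346

Market equilibrium (private): 56.350 + 1.453Q = 72.951 - 0.214Q → Q_m = 9.9586.
Social marginal cost = private MC + MEC = 62.462 + 1.952Q.
Set SMC = demand: 62.462 + 1.952Q = 72.951 - 0.214Q → Q* = 4.8426.
Height of the DWL triangle at Q_m is SMC(Q_m) − demand(Q_m) = MEC(Q_m) = 11.0813.
DWL = ½ × 5.1160 × 11.0813 = 28.3460.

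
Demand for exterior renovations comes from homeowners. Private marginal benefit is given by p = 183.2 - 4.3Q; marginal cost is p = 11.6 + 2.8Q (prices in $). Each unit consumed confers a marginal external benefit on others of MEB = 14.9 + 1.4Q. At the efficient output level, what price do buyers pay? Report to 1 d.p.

Social marginal benefit = demand + MEB = 198.1 - 2.9Q.
Set SMB = MC: 198.1 - 2.9Q = 11.6 + 2.8Q → Q* = 32.7193.
Consumer price on the demand curve at Q*: 183.2 − 4.3×32.7193 = 42.5070.

P = $42.5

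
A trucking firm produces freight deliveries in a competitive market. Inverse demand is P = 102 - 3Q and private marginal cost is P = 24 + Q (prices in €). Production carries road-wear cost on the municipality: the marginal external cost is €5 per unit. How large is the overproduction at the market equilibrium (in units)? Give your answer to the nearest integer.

1 units

Market equilibrium (private): 24 + Q = 102 - 3Q → Q_m = 19.5000.
Social marginal cost = private MC + MEC = 29 + Q.
Set SMC = demand: 29 + Q = 102 - 3Q → Q* = 18.2500.
Gap = |19.5000 − 18.2500| = 1.2500.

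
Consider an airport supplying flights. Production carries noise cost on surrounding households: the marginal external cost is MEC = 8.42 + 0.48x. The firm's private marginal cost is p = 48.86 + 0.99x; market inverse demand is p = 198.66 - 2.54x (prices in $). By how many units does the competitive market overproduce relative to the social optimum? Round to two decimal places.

7.18 units

Market equilibrium (private): 48.86 + 0.99x = 198.66 - 2.54x → x_m = 42.4363.
Social marginal cost = private MC + MEC = 57.28 + 1.47x.
Set SMC = demand: 57.28 + 1.47x = 198.66 - 2.54x → x* = 35.2569.
Gap = |42.4363 − 35.2569| = 7.1794.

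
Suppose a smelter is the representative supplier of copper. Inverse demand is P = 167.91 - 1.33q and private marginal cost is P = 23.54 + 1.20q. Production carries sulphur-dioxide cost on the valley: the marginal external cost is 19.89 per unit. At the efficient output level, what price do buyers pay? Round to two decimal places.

P = 102.47

Social marginal cost = private MC + MEC = 43.43 + 1.20q.
Set SMC = demand: 43.43 + 1.20q = 167.91 - 1.33q → q* = 49.2016.
Consumer price on the demand curve at q*: 167.91 − 1.33×49.2016 = 102.4719.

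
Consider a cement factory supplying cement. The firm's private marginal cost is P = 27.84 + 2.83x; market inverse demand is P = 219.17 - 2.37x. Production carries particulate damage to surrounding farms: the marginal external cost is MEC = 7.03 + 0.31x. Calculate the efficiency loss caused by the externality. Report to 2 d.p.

Market equilibrium (private): 27.84 + 2.83x = 219.17 - 2.37x → x_m = 36.7942.
Social marginal cost = private MC + MEC = 34.87 + 3.14x.
Set SMC = demand: 34.87 + 3.14x = 219.17 - 2.37x → x* = 33.4483.
The loss is the area between SMC and demand from x* to x_m; with linear curves that's a triangle of height MEC(x_m).
DWL = ½ × 3.3459 × 18.4362 = 30.8428.

DWL = 30.84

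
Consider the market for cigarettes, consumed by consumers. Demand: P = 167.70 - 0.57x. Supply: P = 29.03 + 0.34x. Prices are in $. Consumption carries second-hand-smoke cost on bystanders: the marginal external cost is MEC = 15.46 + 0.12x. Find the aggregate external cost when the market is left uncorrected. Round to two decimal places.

$3749.13

Market equilibrium (private): 29.03 + 0.34x = 167.70 - 0.57x → x_m = 152.3846.
Total external cost = ∫₀^{x_m} (15.46 + 0.12x) dx = 15.46×152.3846 + ½×0.12×152.3846² = 3749.1299.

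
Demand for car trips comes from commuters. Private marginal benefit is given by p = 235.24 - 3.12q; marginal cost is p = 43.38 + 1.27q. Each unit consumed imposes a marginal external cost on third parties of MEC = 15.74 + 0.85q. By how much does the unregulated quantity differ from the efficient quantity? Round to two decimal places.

Market equilibrium (private): 43.38 + 1.27q = 235.24 - 3.12q → q_m = 43.7039.
Social marginal benefit = demand − MEC = 219.50 - 3.97q.
Set SMB = MC: 219.50 - 3.97q = 43.38 + 1.27q → q* = 33.6107.
Gap = |43.7039 − 33.6107| = 10.0932.

10.09 units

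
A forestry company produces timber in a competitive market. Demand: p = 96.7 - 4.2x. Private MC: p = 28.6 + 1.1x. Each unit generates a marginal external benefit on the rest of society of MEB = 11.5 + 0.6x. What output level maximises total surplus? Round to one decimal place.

x* = 16.9

Social marginal cost = private MC − MEB = 17.1 + 0.5x.
Set SMC = demand: 17.1 + 0.5x = 96.7 - 4.2x → x* = 16.9362.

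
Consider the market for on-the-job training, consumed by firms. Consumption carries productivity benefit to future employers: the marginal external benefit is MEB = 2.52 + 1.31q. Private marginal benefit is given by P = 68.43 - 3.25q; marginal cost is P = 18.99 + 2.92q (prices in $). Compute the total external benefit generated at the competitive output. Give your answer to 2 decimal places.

Market equilibrium (private): 18.99 + 2.92q = 68.43 - 3.25q → q_m = 8.0130.
Total external benefit = ∫₀^{q_m} (2.52 + 1.31q) dq = 2.52×8.0130 + ½×1.31×8.0130² = 62.2491.

$62.25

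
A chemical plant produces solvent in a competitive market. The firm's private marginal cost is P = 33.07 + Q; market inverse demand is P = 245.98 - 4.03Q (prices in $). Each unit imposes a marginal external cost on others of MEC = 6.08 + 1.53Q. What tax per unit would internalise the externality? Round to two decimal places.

tax = $54.32 per unit

Social marginal cost = private MC + MEC = 39.15 + 2.53Q.
Set SMC = demand: 39.15 + 2.53Q = 245.98 - 4.03Q → Q* = 31.5290.
The Pigouvian tax equals MEC at Q*: 6.08 + 1.53×31.5290 = 54.3194.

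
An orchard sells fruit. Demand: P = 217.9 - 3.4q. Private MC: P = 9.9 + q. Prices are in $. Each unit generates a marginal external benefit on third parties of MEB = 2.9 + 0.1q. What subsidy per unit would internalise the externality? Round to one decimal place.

subsidy = $7.8 per unit

Social marginal cost = private MC − MEB = 7.0 + 0.9q.
Set SMC = demand: 7.0 + 0.9q = 217.9 - 3.4q → q* = 49.0465.
The Pigouvian subsidy equals MEB at q*: 2.9 + 0.1×49.0465 = 7.8047.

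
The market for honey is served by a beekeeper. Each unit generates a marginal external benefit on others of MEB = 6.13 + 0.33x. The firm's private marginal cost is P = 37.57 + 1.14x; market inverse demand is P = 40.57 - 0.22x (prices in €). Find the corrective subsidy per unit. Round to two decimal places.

subsidy = €9.06 per unit

Social marginal cost = private MC − MEB = 31.44 + 0.81x.
Set SMC = demand: 31.44 + 0.81x = 40.57 - 0.22x → x* = 8.8641.
The Pigouvian subsidy equals MEB at x*: 6.13 + 0.33×8.8641 = 9.0552.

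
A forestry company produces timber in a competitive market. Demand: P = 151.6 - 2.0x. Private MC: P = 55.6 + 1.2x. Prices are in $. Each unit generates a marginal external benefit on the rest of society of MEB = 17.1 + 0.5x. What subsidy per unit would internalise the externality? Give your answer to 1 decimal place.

Social marginal cost = private MC − MEB = 38.5 + 0.7x.
Set SMC = demand: 38.5 + 0.7x = 151.6 - 2.0x → x* = 41.8889.
The Pigouvian subsidy equals MEB at x*: 17.1 + 0.5×41.8889 = 38.0445.

subsidy = $38.0 per unit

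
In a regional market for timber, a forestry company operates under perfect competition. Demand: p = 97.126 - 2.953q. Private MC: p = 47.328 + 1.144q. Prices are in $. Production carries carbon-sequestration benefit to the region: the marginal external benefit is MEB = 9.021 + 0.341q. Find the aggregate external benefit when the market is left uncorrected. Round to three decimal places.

Market equilibrium (private): 47.328 + 1.144q = 97.126 - 2.953q → q_m = 12.1547.
Total external benefit = ∫₀^{q_m} (9.021 + 0.341q) dq = 9.021×12.1547 + ½×0.341×12.1547² = 134.8367.

$134.837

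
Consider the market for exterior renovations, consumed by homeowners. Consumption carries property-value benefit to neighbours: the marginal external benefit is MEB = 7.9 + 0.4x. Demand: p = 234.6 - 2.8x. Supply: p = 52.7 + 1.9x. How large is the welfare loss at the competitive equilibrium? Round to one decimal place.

DWL = 63.6

Market equilibrium (private): 52.7 + 1.9x = 234.6 - 2.8x → x_m = 38.7021.
Social marginal benefit = demand + MEB = 242.5 - 2.4x.
Set SMB = MC: 242.5 - 2.4x = 52.7 + 1.9x → x* = 44.1395.
Height of the DWL triangle at x_m is SMB(x_m) − MC(x_m) = MEB(x_m) = 23.3809.
DWL = ½ × 5.4374 × 23.3809 = 63.5657.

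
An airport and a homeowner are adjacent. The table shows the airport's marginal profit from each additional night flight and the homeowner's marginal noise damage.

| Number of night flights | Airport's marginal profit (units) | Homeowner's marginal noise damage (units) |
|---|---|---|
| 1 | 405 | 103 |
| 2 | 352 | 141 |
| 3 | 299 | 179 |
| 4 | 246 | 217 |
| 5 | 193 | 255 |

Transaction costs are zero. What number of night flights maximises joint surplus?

4

Bargaining reaches the level where marginal profit last exceeds marginal noise damage.
That holds through level 4 (246 ≥ 217) but not at 5 (193 < 255).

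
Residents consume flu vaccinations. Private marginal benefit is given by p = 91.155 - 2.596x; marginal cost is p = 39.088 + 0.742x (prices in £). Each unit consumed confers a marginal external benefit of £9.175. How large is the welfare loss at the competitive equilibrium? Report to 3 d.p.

DWL = £12.609

Market equilibrium (private): 39.088 + 0.742x = 91.155 - 2.596x → x_m = 15.5983.
Social marginal benefit = demand + MEB = 100.330 - 2.596x.
Set SMB = MC: 100.330 - 2.596x = 39.088 + 0.742x → x* = 18.3469.
Between x* and x_m the wedge SMB − MC runs linearly from 0 to MEB(x_m), so the loss is a triangle.
DWL = ½ × 2.7486 × 9.1750 = 12.6092.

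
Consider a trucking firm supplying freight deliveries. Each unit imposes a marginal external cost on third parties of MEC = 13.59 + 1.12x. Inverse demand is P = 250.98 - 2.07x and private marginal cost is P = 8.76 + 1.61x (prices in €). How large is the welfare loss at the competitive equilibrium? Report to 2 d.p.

Market equilibrium (private): 8.76 + 1.61x = 250.98 - 2.07x → x_m = 65.8207.
Social marginal cost = private MC + MEC = 22.35 + 2.73x.
Set SMC = demand: 22.35 + 2.73x = 250.98 - 2.07x → x* = 47.6313.
Height of the DWL triangle at x_m is SMC(x_m) − demand(x_m) = MEC(x_m) = 87.3091.
DWL = ½ × 18.1894 × 87.3091 = 794.0501.

DWL = €794.05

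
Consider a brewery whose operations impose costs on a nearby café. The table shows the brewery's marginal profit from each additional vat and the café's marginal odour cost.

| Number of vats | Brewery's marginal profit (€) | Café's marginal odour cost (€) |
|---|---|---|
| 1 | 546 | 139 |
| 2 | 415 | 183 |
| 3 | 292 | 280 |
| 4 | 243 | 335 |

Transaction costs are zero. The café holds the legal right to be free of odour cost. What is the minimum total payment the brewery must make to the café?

€602

Efficient level: marginal profit ≥ marginal odour cost through level 3, so k* = 3.
With the café holding the right, the brewery must at least compensate total damage at k*: 139 + 183 + 280 = 602.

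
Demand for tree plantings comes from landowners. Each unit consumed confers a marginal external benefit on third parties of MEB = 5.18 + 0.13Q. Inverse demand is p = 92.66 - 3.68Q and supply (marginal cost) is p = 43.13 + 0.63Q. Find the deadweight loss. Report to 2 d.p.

Market equilibrium (private): 43.13 + 0.63Q = 92.66 - 3.68Q → Q_m = 11.4919.
Social marginal benefit = demand + MEB = 97.84 - 3.55Q.
Set SMB = MC: 97.84 - 3.55Q = 43.13 + 0.63Q → Q* = 13.0885.
The welfare-loss triangle has base |Q_m − Q*| and height MEB(Q_m) (the vertical gap between SMB and MC is zero at Q* and MEB at Q_m).
DWL = ½ × 1.5966 × 6.6739 = 5.3278.

DWL = 5.33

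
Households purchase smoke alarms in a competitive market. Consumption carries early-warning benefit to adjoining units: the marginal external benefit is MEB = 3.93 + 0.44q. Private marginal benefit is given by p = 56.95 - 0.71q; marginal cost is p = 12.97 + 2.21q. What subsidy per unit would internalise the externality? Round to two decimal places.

Social marginal benefit = demand + MEB = 60.88 - 0.27q.
Set SMB = MC: 60.88 - 0.27q = 12.97 + 2.21q → q* = 19.3185.
The Pigouvian subsidy equals MEB at q*: 3.93 + 0.44×19.3185 = 12.4301.

subsidy = 12.43 per unit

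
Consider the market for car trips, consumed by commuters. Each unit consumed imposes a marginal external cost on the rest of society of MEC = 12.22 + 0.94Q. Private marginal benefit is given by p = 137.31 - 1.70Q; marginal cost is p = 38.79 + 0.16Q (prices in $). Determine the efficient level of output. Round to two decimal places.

Social marginal benefit = demand − MEC = 125.09 - 2.64Q.
Set SMB = MC: 125.09 - 2.64Q = 38.79 + 0.16Q → Q* = 30.8214.

Q* = 30.82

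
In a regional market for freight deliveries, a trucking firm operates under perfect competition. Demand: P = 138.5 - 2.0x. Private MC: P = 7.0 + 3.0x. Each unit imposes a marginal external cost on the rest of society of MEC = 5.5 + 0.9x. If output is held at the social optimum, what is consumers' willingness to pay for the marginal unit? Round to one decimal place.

Social marginal cost = private MC + MEC = 12.5 + 3.9x.
Set SMC = demand: 12.5 + 3.9x = 138.5 - 2.0x → x* = 21.3559.
Consumer price on the demand curve at x*: 138.5 − 2.0×21.3559 = 95.7882.

P = 95.8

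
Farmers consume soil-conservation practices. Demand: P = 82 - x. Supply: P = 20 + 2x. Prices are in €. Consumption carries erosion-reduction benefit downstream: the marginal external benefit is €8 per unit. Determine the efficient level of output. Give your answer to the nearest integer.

x* = 23

Social marginal benefit = demand + MEB = 90 - x.
Set SMB = MC: 90 - x = 20 + 2x → x* = 23.3333.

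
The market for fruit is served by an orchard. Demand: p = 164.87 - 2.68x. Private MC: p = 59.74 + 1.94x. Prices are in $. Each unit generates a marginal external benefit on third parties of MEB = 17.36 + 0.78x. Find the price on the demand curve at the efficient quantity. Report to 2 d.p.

Social marginal cost = private MC − MEB = 42.38 + 1.16x.
Set SMC = demand: 42.38 + 1.16x = 164.87 - 2.68x → x* = 31.8984.
Consumer price on the demand curve at x*: 164.87 − 2.68×31.8984 = 79.3823.

P = $79.38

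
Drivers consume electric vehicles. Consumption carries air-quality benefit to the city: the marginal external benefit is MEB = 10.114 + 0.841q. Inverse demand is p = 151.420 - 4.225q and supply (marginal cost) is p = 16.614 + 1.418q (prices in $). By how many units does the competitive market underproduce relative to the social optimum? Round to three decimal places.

Market equilibrium (private): 16.614 + 1.418q = 151.420 - 4.225q → q_m = 23.8891.
Social marginal benefit = demand + MEB = 161.534 - 3.384q.
Set SMB = MC: 161.534 - 3.384q = 16.614 + 1.418q → q* = 30.1791.
Gap = |23.8891 − 30.1791| = 6.2900.

6.290 units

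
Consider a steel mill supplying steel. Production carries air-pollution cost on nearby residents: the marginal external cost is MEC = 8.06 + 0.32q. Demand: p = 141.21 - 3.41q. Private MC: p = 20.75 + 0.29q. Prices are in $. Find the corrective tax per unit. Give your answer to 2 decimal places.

tax = $17.01 per unit

Social marginal cost = private MC + MEC = 28.81 + 0.61q.
Set SMC = demand: 28.81 + 0.61q = 141.21 - 3.41q → q* = 27.9602.
The Pigouvian tax equals MEC at q*: 8.06 + 0.32×27.9602 = 17.0073.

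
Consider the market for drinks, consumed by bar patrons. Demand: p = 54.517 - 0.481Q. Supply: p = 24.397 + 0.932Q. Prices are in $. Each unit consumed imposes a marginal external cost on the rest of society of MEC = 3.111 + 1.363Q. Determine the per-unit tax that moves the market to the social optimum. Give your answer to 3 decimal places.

Social marginal benefit = demand − MEC = 51.406 - 1.844Q.
Set SMB = MC: 51.406 - 1.844Q = 24.397 + 0.932Q → Q* = 9.7295.
The Pigouvian tax equals MEC at Q*: 3.111 + 1.363×9.7295 = 16.3723.

tax = $16.372 per unit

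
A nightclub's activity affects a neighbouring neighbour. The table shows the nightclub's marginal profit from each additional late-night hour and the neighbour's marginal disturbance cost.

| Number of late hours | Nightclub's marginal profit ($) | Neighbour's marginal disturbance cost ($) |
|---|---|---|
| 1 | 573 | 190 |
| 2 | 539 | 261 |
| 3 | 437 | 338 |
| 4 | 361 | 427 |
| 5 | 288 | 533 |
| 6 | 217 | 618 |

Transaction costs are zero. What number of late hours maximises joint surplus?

Bargaining reaches the level where marginal profit last exceeds marginal disturbance cost.
That holds through level 3 (437 ≥ 338) but not at 4 (361 < 427).

3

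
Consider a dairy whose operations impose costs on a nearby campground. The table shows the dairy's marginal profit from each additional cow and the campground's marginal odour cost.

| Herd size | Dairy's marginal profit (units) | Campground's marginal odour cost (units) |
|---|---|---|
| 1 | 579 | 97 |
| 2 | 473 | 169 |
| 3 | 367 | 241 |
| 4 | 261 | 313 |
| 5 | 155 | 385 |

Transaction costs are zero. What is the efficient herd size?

Bargaining reaches the level where marginal profit last exceeds marginal odour cost.
That holds through level 3 (367 ≥ 241) but not at 4 (261 < 313).

3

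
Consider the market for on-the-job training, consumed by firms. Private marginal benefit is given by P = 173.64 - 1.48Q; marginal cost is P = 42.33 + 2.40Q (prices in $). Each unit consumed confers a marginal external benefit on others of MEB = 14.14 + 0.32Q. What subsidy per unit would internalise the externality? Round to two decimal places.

Social marginal benefit = demand + MEB = 187.78 - 1.16Q.
Set SMB = MC: 187.78 - 1.16Q = 42.33 + 2.40Q → Q* = 40.8567.
The Pigouvian subsidy equals MEB at Q*: 14.14 + 0.32×40.8567 = 27.2141.

subsidy = $27.21 per unit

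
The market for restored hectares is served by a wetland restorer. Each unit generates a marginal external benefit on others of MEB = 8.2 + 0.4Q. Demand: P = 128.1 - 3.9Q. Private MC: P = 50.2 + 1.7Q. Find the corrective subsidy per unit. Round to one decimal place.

subsidy = 14.8 per unit

Social marginal cost = private MC − MEB = 42.0 + 1.3Q.
Set SMC = demand: 42.0 + 1.3Q = 128.1 - 3.9Q → Q* = 16.5577.
The Pigouvian subsidy equals MEB at Q*: 8.2 + 0.4×16.5577 = 14.8231.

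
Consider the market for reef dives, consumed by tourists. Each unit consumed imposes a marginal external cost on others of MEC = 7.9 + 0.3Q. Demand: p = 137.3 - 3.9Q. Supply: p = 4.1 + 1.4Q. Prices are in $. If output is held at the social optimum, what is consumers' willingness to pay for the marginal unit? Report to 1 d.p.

Social marginal benefit = demand − MEC = 129.4 - 4.2Q.
Set SMB = MC: 129.4 - 4.2Q = 4.1 + 1.4Q → Q* = 22.3750.
Consumer price on the demand curve at Q*: 137.3 − 3.9×22.3750 = 50.0375.

P = $50.0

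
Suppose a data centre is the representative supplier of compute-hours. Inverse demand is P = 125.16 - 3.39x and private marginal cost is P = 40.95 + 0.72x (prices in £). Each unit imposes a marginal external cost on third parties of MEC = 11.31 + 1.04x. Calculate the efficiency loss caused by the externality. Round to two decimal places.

Market equilibrium (private): 40.95 + 0.72x = 125.16 - 3.39x → x_m = 20.4891.
Social marginal cost = private MC + MEC = 52.26 + 1.76x.
Set SMC = demand: 52.26 + 1.76x = 125.16 - 3.39x → x* = 14.1553.
The welfare-loss triangle has base |x_m − x*| and height MEC(x_m) (the vertical gap between SMC and demand is zero at x* and MEC at x_m).
DWL = ½ × 6.3338 × 32.6186 = 103.2998.

DWL = £103.30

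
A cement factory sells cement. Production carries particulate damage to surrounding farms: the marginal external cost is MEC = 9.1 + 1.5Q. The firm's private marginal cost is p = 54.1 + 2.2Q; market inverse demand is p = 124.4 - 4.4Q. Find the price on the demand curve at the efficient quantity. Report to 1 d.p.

P = 91.2

Social marginal cost = private MC + MEC = 63.2 + 3.7Q.
Set SMC = demand: 63.2 + 3.7Q = 124.4 - 4.4Q → Q* = 7.5556.
Consumer price on the demand curve at Q*: 124.4 − 4.4×7.5556 = 91.1554.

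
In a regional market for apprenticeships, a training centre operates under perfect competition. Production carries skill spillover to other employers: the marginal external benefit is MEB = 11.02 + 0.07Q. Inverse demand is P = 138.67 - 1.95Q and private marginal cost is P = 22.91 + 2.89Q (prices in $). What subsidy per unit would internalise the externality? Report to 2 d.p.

subsidy = $12.88 per unit

Social marginal cost = private MC − MEB = 11.89 + 2.82Q.
Set SMC = demand: 11.89 + 2.82Q = 138.67 - 1.95Q → Q* = 26.5786.
The Pigouvian subsidy equals MEB at Q*: 11.02 + 0.07×26.5786 = 12.8805.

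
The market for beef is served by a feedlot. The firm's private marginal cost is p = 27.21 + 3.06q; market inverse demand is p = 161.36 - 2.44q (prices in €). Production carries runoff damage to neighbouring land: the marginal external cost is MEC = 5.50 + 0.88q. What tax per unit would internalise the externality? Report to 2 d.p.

tax = €23.24 per unit

Social marginal cost = private MC + MEC = 32.71 + 3.94q.
Set SMC = demand: 32.71 + 3.94q = 161.36 - 2.44q → q* = 20.1646.
The Pigouvian tax equals MEC at q*: 5.50 + 0.88×20.1646 = 23.2448.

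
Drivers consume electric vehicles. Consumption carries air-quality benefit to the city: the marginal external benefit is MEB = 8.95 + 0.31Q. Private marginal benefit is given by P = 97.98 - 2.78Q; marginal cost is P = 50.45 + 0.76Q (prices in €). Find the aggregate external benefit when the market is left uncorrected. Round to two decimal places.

Market equilibrium (private): 50.45 + 0.76Q = 97.98 - 2.78Q → Q_m = 13.4266.
Total external benefit = ∫₀^{Q_m} (8.95 + 0.31Q) dQ = 8.95×13.4266 + ½×0.31×13.4266² = 148.1105.

€148.11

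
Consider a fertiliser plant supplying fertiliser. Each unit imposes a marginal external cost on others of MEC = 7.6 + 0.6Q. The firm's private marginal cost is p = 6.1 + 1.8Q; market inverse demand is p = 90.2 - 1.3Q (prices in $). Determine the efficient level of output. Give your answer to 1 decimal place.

Social marginal cost = private MC + MEC = 13.7 + 2.4Q.
Set SMC = demand: 13.7 + 2.4Q = 90.2 - 1.3Q → Q* = 20.6757.

Q* = 20.7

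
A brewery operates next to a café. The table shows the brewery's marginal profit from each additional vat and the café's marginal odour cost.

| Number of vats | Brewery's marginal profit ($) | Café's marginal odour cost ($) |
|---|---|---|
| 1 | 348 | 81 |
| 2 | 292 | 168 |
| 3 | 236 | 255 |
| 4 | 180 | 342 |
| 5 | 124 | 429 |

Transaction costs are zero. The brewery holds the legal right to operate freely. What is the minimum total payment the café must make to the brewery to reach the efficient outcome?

Left alone the brewery would choose level 5 (marginal profit stays positive).
Efficient level: k* = 2 (marginal profit ≥ marginal odour cost through 2).
The café must at least cover the brewery's forgone profit from cutting 5→2: 236 + 180 + 124 = 540.

$540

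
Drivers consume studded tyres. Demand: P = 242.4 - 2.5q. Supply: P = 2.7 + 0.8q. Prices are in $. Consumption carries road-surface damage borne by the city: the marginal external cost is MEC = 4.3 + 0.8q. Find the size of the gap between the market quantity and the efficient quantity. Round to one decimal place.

Market equilibrium (private): 2.7 + 0.8q = 242.4 - 2.5q → q_m = 72.6364.
Social marginal benefit = demand − MEC = 238.1 - 3.3q.
Set SMB = MC: 238.1 - 3.3q = 2.7 + 0.8q → q* = 57.4146.
Gap = |72.6364 − 57.4146| = 15.2218.

15.2 units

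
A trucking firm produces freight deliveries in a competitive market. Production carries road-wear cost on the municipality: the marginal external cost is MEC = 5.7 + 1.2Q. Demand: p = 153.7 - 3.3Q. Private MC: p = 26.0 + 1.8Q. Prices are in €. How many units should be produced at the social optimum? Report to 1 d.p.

Q* = 19.4

Social marginal cost = private MC + MEC = 31.7 + 3.0Q.
Set SMC = demand: 31.7 + 3.0Q = 153.7 - 3.3Q → Q* = 19.3651.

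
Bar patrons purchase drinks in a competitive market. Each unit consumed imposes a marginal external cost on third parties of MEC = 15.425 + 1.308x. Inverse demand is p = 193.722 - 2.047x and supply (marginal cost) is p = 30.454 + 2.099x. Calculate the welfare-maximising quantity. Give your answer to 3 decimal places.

Social marginal benefit = demand − MEC = 178.297 - 3.355x.
Set SMB = MC: 178.297 - 3.355x = 30.454 + 2.099x → x* = 27.1073.

x* = 27.107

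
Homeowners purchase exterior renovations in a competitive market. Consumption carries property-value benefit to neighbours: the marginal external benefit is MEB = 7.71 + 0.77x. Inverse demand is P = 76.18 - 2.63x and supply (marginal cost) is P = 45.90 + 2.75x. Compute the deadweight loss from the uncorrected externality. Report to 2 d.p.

DWL = 15.73

Market equilibrium (private): 45.90 + 2.75x = 76.18 - 2.63x → x_m = 5.6283.
Social marginal benefit = demand + MEB = 83.89 - 1.86x.
Set SMB = MC: 83.89 - 1.86x = 45.90 + 2.75x → x* = 8.2408.
Between x* and x_m the wedge SMB − MC runs linearly from 0 to MEB(x_m), so the loss is a triangle.
DWL = ½ × 2.6125 × 12.0438 = 15.7322.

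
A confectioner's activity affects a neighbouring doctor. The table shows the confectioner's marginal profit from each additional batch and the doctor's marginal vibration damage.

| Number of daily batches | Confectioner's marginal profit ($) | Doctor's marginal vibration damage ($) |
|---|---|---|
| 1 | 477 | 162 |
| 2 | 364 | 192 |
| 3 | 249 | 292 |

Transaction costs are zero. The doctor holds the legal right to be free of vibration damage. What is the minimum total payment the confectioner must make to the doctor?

$354

Efficient level: marginal profit ≥ marginal vibration damage through level 2, so k* = 2.
With the doctor holding the right, the confectioner must at least compensate total damage at k*: 162 + 192 = 354.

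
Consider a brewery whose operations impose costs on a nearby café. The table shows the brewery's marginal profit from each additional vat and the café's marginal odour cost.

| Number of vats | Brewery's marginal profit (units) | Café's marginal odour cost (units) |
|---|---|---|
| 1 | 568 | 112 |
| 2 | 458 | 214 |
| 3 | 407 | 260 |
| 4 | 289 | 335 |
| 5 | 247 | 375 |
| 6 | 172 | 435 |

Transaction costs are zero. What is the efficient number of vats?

Bargaining reaches the level where marginal profit last exceeds marginal odour cost.
That holds through level 3 (407 ≥ 260) but not at 4 (289 < 335).

3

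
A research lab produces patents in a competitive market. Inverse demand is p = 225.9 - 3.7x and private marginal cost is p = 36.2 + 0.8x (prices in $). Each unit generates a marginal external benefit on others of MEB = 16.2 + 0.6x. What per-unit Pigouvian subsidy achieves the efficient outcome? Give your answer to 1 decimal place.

Social marginal cost = private MC − MEB = 20.0 + 0.2x.
Set SMC = demand: 20.0 + 0.2x = 225.9 - 3.7x → x* = 52.7949.
The Pigouvian subsidy equals MEB at x*: 16.2 + 0.6×52.7949 = 47.8769.

subsidy = $47.9 per unit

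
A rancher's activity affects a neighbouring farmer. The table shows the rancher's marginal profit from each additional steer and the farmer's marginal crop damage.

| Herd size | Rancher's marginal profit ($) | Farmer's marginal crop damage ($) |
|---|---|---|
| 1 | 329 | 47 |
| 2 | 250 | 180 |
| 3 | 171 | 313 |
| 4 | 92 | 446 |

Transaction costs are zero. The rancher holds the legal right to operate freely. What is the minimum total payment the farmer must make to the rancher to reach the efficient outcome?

$263

Left alone the rancher would choose level 4 (marginal profit stays positive).
Efficient level: k* = 2 (marginal profit ≥ marginal crop damage through 2).
The farmer must at least cover the rancher's forgone profit from cutting 4→2: 171 + 92 = 263.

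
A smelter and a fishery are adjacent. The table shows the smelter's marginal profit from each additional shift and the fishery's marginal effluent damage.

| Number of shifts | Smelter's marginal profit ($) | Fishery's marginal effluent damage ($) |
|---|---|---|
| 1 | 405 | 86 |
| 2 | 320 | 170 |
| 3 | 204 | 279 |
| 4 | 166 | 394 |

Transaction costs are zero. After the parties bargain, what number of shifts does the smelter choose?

2

Bargaining reaches the level where marginal profit last exceeds marginal effluent damage.
That holds through level 2 (320 ≥ 170) but not at 3 (204 < 279).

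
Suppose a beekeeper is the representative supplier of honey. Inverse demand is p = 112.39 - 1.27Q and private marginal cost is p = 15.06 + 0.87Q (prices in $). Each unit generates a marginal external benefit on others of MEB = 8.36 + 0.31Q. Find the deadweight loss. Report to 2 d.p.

DWL = $137.82

Market equilibrium (private): 15.06 + 0.87Q = 112.39 - 1.27Q → Q_m = 45.4813.
Social marginal cost = private MC − MEB = 6.70 + 0.56Q.
Set SMC = demand: 6.70 + 0.56Q = 112.39 - 1.27Q → Q* = 57.7541.
The welfare-loss triangle has base |Q_m − Q*| and height MEB(Q_m) (the vertical gap between SMC and demand is zero at Q* and MEB at Q_m).
DWL = ½ × 12.2728 × 22.4592 = 137.8186.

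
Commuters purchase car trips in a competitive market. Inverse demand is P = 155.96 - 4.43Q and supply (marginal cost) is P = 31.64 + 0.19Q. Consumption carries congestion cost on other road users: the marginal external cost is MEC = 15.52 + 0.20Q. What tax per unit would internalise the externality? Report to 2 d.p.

Social marginal benefit = demand − MEC = 140.44 - 4.63Q.
Set SMB = MC: 140.44 - 4.63Q = 31.64 + 0.19Q → Q* = 22.5726.
The Pigouvian tax equals MEC at Q*: 15.52 + 0.20×22.5726 = 20.0345.

tax = 20.03 per unit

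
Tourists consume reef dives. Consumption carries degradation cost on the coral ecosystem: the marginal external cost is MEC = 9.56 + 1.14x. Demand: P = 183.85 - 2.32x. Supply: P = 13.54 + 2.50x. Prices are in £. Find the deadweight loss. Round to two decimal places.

Market equilibrium (private): 13.54 + 2.50x = 183.85 - 2.32x → x_m = 35.3340.
Social marginal benefit = demand − MEC = 174.29 - 3.46x.
Set SMB = MC: 174.29 - 3.46x = 13.54 + 2.50x → x* = 26.9715.
Height of the DWL triangle at x_m is MC(x_m) − SMB(x_m) = MEC(x_m) = 49.8408.
DWL = ½ × 8.3625 × 49.8408 = 208.3968.

DWL = £208.40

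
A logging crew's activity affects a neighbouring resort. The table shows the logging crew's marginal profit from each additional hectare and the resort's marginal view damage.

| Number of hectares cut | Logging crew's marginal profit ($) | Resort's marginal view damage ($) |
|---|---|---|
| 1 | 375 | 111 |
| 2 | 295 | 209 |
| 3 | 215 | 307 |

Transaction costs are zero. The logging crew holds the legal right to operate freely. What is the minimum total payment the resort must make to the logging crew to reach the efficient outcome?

Left alone the logging crew would choose level 3 (marginal profit stays positive).
Efficient level: k* = 2 (marginal profit ≥ marginal view damage through 2).
The resort must at least cover the logging crew's forgone profit from cutting 3→2: 215 = 215.

$215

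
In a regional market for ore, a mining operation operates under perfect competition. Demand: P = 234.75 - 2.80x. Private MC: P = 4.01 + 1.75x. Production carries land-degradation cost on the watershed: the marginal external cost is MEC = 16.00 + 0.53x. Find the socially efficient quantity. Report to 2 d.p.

Social marginal cost = private MC + MEC = 20.01 + 2.28x.
Set SMC = demand: 20.01 + 2.28x = 234.75 - 2.80x → x* = 42.2717.

x* = 42.27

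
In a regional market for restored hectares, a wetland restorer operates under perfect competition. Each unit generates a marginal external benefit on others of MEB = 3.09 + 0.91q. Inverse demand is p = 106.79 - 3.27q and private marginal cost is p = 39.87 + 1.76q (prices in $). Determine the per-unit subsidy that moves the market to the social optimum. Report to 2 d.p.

subsidy = $18.55 per unit

Social marginal cost = private MC − MEB = 36.78 + 0.85q.
Set SMC = demand: 36.78 + 0.85q = 106.79 - 3.27q → q* = 16.9927.
The Pigouvian subsidy equals MEB at q*: 3.09 + 0.91×16.9927 = 18.5534.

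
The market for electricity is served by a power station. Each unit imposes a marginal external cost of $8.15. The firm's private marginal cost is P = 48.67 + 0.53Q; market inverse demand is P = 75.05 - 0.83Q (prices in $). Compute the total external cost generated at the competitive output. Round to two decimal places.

$158.09

Market equilibrium (private): 48.67 + 0.53Q = 75.05 - 0.83Q → Q_m = 19.3971.
Total external cost = MEC × Q_m = 8.15 × 19.3971 = 158.0864.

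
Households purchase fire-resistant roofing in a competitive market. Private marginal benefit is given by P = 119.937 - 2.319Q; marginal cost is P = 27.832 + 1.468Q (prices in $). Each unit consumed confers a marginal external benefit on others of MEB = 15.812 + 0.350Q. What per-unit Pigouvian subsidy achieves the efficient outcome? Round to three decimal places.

subsidy = $26.802 per unit

Social marginal benefit = demand + MEB = 135.749 - 1.969Q.
Set SMB = MC: 135.749 - 1.969Q = 27.832 + 1.468Q → Q* = 31.3986.
The Pigouvian subsidy equals MEB at Q*: 15.812 + 0.350×31.3986 = 26.8015.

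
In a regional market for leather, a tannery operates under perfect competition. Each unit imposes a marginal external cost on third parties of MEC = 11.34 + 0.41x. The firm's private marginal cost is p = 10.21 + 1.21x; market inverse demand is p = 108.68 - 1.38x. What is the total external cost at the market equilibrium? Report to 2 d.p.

Market equilibrium (private): 10.21 + 1.21x = 108.68 - 1.38x → x_m = 38.0193.
Total external cost = ∫₀^{x_m} (11.34 + 0.41x) dx = 11.34×38.0193 + ½×0.41×38.0193² = 727.4596.

727.46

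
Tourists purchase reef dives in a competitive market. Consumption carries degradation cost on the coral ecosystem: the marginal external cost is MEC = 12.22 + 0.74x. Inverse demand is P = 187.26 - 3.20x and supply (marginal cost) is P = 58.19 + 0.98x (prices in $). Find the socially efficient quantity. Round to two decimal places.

x* = 23.75

Social marginal benefit = demand − MEC = 175.04 - 3.94x.
Set SMB = MC: 175.04 - 3.94x = 58.19 + 0.98x → x* = 23.7500.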